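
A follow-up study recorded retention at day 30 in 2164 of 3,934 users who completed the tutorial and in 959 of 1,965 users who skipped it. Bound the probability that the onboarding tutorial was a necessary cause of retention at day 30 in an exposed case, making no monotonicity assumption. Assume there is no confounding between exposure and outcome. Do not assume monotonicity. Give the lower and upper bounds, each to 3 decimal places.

0.113 ≤ PN ≤ 0.931

p₁ = P(outcome | exposed) = 2164/3934 = 0.55008
p₀ = P(outcome | unexposed) = 959/1965 = 0.48804
Under exogeneity alone the bounds on PN are max{0,(p₁−p₀)/p₁} ≤ PN ≤ min{1,(1−p₀)/p₁}.
  lower = (p₁ − p₀)/p₁ = 0.062036 / 0.55008 ≈ 0.1128
  upper = min{1, (1 − p₀)/p₁} = 0.51196 / 0.55008 ≈ 0.9307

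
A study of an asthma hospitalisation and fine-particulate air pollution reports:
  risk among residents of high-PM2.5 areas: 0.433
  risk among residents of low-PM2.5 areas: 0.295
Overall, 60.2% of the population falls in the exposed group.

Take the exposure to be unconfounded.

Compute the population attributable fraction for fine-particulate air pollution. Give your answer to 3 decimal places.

PAF ≈ 0.220

Let p₁ = 0.433, p₀ = 0.295.
Overall risk P(Y=1) = π·p₁ + (1−π)·p₀ = 0.602×0.433 + 0.398×0.295 = 0.37808.
Under exogeneity, PAF = [P(Y=1) − p₀] / P(Y=1).
PAF = (0.37808 − 0.295) / 0.37808 ≈ 0.2197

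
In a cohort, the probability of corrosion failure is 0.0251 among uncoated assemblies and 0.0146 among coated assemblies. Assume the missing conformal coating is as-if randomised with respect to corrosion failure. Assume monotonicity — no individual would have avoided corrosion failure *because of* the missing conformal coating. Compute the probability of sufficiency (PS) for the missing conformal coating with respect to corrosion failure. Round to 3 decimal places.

PS ≈ 0.011

Let p₁ = 0.0251, p₀ = 0.0146.
Under exogeneity and monotonicity, PS = (p₁ − p₀) / (1 − p₀).
PS = (0.0251 − 0.0146) / (1 − 0.0146) = 0.0105 / 0.9854 ≈ 0.0107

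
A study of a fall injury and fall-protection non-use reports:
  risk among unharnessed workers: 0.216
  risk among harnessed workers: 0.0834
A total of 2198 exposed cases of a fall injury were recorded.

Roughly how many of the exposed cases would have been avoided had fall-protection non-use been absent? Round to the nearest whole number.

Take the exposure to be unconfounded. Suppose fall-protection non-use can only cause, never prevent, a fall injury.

about 1349 cases

Let p₁ = 0.216, p₀ = 0.0834.
PN = (p₁ − p₀)/p₁ = (0.216 − 0.0834) / 0.216 ≈ 0.61389.
Attributable cases ≈ PN × (exposed cases) = 0.61389 × 2198 ≈ 1349.33.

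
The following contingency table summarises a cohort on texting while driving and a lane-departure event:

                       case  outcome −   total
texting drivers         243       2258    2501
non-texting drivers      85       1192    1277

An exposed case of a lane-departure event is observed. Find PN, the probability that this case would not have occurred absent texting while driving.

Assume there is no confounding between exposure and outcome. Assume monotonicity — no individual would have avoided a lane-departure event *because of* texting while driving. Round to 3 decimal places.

p₁ = P(outcome | exposed) = 243/2501 = 0.097161
p₀ = P(outcome | unexposed) = 85/1277 = 0.066562
Under exogeneity and monotonicity, PN = (p₁ − p₀) / p₁.
PN = (0.097161 − 0.066562) / 0.097161 = 0.030599 / 0.097161 ≈ 0.3149

PN ≈ 0.315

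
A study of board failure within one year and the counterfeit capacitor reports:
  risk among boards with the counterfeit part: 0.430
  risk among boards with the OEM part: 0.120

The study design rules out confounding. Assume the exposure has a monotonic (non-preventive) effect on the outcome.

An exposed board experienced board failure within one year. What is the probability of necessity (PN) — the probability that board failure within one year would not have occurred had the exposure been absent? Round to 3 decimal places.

PN ≈ 0.721

Let p₁ = 0.43, p₀ = 0.12.
Under exogeneity and monotonicity, PN = (p₁ − p₀) / p₁.
PN = (0.43 − 0.12) / 0.43 = 0.31 / 0.43 ≈ 0.7209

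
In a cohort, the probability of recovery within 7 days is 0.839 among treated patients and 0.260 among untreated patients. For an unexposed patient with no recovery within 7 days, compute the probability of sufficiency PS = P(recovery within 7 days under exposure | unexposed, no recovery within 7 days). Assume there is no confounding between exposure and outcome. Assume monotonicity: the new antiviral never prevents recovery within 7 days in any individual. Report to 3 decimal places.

Let p₁ = 0.839, p₀ = 0.26.
Under exogeneity and monotonicity, PS = (p₁ − p₀) / (1 − p₀).
PS = (0.839 − 0.26) / (1 − 0.26) = 0.579 / 0.74 ≈ 0.7824

PS ≈ 0.782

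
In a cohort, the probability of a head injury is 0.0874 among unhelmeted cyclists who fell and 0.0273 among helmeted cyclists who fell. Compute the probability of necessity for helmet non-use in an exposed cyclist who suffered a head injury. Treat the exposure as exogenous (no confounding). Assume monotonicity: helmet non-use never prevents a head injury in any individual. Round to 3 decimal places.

Let p₁ = 0.0874, p₀ = 0.0273.
Under exogeneity and monotonicity, PN = (p₁ − p₀) / p₁.
PN = (0.0874 − 0.0273) / 0.0874 = 0.0601 / 0.0874 ≈ 0.6876

PN ≈ 0.688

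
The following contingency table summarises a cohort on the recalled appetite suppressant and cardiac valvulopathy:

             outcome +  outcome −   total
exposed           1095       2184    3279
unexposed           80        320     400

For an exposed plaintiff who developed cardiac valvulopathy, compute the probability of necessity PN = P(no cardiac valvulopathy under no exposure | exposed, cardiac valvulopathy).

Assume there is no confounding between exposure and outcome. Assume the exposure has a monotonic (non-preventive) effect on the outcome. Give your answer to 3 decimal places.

p₁ = P(outcome | exposed) = 1095/3279 = 0.33394
p₀ = P(outcome | unexposed) = 80/400 = 0.2
Under exogeneity and monotonicity, PN = (p₁ − p₀)/p₁.
PN = (0.33394 − 0.2) / 0.33394 ≈ 0.4011

PN ≈ 0.401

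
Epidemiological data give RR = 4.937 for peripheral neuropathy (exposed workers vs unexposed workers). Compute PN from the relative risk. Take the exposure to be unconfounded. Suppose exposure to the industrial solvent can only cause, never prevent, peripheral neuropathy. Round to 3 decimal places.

Under exogeneity and monotonicity, PN = (RR − 1) / RR = 1 − 1/RR.
PN = (4.937 − 1) / 4.937 = 3.937 / 4.937 ≈ 0.7974

PN ≈ 0.797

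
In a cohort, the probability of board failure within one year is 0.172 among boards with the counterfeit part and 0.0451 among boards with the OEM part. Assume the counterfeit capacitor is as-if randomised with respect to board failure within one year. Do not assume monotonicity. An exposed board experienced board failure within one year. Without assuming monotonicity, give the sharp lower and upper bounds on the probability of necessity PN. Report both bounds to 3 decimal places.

0.738 ≤ PN ≤ 1.000

Let p₁ = 0.172, p₀ = 0.0451.
Under exogeneity alone the bounds on PN are max{0,(p₁−p₀)/p₁} ≤ PN ≤ min{1,(1−p₀)/p₁}.
  lower = (p₁ − p₀)/p₁ = 0.1269 / 0.172 ≈ 0.7378
  upper = min{1, (1 − p₀)/p₁} = 0.9549 / 0.172 ≈ 5.5517 → capped at 1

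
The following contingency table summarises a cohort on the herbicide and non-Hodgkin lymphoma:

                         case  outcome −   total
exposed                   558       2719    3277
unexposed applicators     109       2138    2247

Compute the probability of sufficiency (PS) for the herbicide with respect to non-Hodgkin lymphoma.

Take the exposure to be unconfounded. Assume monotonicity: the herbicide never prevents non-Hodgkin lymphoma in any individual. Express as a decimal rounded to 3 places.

p₁ = P(outcome | exposed) = 558/3277 = 0.17028
p₀ = P(outcome | unexposed) = 109/2247 = 0.048509
Under exogeneity and monotonicity, PS = (p₁ − p₀)/(1 − p₀).
PS = (0.17028 − 0.048509) / 0.95149 ≈ 0.1280

PS ≈ 0.128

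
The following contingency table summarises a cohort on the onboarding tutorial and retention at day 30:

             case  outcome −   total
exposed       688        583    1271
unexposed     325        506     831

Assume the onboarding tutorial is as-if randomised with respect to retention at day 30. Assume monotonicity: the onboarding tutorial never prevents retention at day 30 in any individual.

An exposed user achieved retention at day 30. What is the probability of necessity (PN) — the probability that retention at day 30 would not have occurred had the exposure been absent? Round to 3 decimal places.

p₁ = P(outcome | exposed) = 688/1271 = 0.54131
p₀ = P(outcome | unexposed) = 325/831 = 0.3911
Under exogeneity and monotonicity, PN = (p₁ − p₀) / p₁.
PN = (0.54131 − 0.3911) / 0.54131 = 0.15021 / 0.54131 ≈ 0.2775

PN ≈ 0.277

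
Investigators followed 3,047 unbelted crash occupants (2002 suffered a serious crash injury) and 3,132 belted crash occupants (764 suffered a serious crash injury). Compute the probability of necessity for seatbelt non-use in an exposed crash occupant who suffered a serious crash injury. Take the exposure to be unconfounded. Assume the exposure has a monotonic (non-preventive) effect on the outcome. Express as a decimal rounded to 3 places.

PN ≈ 0.629

p₁ = P(outcome | exposed) = 2002/3047 = 0.65704
p₀ = P(outcome | unexposed) = 764/3132 = 0.24393
Under exogeneity and monotonicity, PN = (p₁ − p₀) / p₁.
PN = (0.65704 − 0.24393) / 0.65704 = 0.41311 / 0.65704 ≈ 0.6287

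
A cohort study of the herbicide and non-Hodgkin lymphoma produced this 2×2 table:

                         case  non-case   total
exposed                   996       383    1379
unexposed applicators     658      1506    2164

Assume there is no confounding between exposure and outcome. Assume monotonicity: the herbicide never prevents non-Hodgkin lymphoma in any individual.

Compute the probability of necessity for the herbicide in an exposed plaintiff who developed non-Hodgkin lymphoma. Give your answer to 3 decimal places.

p₁ = P(outcome | exposed) = 996/1379 = 0.72226
p₀ = P(outcome | unexposed) = 658/2164 = 0.30407
Under exogeneity and monotonicity, PN = (p₁ − p₀) / p₁.
PN = (0.72226 − 0.30407) / 0.72226 = 0.4182 / 0.72226 ≈ 0.5790

PN ≈ 0.579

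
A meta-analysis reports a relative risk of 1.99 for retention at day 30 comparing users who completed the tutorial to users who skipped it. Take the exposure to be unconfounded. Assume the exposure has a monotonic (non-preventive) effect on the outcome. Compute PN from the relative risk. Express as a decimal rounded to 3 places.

Under exogeneity and monotonicity, PN = (RR − 1) / RR = 1 − 1/RR.
PN = (1.99 − 1) / 1.99 = 0.99 / 1.99 ≈ 0.4975

PN ≈ 0.497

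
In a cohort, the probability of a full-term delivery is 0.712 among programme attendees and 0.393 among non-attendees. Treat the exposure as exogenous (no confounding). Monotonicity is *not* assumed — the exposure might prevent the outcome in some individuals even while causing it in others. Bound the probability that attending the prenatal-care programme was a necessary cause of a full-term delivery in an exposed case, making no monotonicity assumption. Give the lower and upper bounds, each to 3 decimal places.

Let p₁ = 0.712, p₀ = 0.393.
Under exogeneity alone the bounds on PN are max{0,(p₁−p₀)/p₁} ≤ PN ≤ min{1,(1−p₀)/p₁}.
  lower = (p₁ − p₀)/p₁ = 0.319 / 0.712 ≈ 0.4480
  upper = min{1, (1 − p₀)/p₁} = 0.607 / 0.712 ≈ 0.8525

0.448 ≤ PN ≤ 0.853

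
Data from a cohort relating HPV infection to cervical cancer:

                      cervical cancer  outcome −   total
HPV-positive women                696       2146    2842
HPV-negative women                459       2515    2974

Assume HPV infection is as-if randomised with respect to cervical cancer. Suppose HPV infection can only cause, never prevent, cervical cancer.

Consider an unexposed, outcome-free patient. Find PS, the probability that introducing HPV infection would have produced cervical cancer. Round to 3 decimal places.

PS ≈ 0.107

p₁ = P(outcome | exposed) = 696/2842 = 0.2449
p₀ = P(outcome | unexposed) = 459/2974 = 0.15434
Under exogeneity and monotonicity, PS = (p₁ − p₀)/(1 − p₀).
PS = (0.2449 − 0.15434) / 0.84566 ≈ 0.1071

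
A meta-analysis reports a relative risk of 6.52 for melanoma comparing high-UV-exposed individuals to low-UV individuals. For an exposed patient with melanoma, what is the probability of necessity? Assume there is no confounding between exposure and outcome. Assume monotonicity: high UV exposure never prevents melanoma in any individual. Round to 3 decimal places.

PN ≈ 0.847

Under exogeneity and monotonicity, PN = (RR − 1) / RR = 1 − 1/RR.
PN = (6.52 − 1) / 6.52 = 5.52 / 6.52 ≈ 0.8466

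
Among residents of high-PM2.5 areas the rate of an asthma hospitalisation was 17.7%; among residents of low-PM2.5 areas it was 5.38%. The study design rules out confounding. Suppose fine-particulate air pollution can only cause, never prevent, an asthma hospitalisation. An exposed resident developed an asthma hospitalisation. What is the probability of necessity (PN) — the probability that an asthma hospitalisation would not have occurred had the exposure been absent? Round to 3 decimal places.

PN ≈ 0.696

p₁ = 0.177, p₀ = 0.0538.
Under exogeneity and monotonicity, PN = (p₁ − p₀) / p₁.
PN = (0.177 − 0.0538) / 0.177 = 0.1232 / 0.177 ≈ 0.6960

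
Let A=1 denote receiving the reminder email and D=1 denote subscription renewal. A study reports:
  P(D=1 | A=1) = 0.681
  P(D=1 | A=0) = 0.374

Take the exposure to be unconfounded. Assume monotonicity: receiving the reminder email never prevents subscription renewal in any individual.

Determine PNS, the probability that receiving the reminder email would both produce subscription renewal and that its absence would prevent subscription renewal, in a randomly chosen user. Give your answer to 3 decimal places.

PNS ≈ 0.307

Let p₁ = 0.681, p₀ = 0.374.
Under exogeneity and monotonicity, PNS = p₁ − p₀.
PNS = 0.681 − 0.374 = 0.307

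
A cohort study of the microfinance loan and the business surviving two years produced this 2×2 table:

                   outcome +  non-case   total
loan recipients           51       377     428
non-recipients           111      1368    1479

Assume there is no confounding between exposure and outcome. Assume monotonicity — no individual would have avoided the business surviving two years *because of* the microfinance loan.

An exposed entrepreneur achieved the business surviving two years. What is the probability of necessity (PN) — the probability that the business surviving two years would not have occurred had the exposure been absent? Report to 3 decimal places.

p₁ = P(outcome | exposed) = 51/428 = 0.11916
p₀ = P(outcome | unexposed) = 111/1479 = 0.075051
Under exogeneity and monotonicity, PN = (p₁ − p₀)/p₁.
PN = (0.11916 − 0.075051) / 0.11916 ≈ 0.3702

PN ≈ 0.370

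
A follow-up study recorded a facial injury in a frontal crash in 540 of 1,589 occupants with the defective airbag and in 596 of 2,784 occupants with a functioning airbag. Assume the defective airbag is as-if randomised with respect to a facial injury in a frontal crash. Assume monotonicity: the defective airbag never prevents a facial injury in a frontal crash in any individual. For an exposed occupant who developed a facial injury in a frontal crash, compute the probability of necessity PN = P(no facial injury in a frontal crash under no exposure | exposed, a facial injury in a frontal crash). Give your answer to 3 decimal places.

PN ≈ 0.370

p₁ = P(outcome | exposed) = 540/1589 = 0.33984
p₀ = P(outcome | unexposed) = 596/2784 = 0.21408
Under exogeneity and monotonicity, PN = (p₁ − p₀) / p₁.
PN = (0.33984 − 0.21408) / 0.33984 = 0.12576 / 0.33984 ≈ 0.3700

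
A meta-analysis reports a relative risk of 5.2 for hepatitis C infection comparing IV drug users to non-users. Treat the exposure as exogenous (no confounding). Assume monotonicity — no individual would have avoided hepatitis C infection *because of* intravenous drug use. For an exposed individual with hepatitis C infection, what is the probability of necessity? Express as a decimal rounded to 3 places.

Under exogeneity and monotonicity, PN = (RR − 1) / RR = 1 − 1/RR.
PN = (5.2 − 1) / 5.2 = 4.2 / 5.2 ≈ 0.8077

PN ≈ 0.808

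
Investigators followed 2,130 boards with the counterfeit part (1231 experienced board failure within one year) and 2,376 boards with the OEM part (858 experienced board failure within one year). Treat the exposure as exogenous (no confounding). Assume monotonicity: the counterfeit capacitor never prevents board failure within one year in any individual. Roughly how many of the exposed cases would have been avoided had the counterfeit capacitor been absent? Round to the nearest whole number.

about 462 cases

p₁ = P(outcome | exposed) = 1231/2130 = 0.57793
p₀ = P(outcome | unexposed) = 858/2376 = 0.36111
PN = (p₁ − p₀)/p₁ = (0.57793 − 0.36111) / 0.57793 ≈ 0.37517.
Attributable cases ≈ PN × (exposed cases) = 0.37517 × 1231 ≈ 461.83.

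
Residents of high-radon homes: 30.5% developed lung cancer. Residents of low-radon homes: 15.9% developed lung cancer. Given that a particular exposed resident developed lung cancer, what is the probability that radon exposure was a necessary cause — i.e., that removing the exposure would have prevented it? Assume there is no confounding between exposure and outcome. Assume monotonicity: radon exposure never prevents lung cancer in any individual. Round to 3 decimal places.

p₁ = 0.305, p₀ = 0.159.
Under exogeneity and monotonicity, PN = (p₁ − p₀) / p₁.
PN = (0.305 − 0.159) / 0.305 = 0.146 / 0.305 ≈ 0.4787

PN ≈ 0.479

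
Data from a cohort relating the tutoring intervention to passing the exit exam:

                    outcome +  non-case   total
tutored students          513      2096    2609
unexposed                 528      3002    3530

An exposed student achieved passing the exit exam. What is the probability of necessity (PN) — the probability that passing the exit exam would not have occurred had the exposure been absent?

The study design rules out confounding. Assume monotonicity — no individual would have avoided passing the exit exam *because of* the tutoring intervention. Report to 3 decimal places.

PN ≈ 0.239

p₁ = P(outcome | exposed) = 513/2609 = 0.19663
p₀ = P(outcome | unexposed) = 528/3530 = 0.14958
Under exogeneity and monotonicity, PN = (p₁ − p₀)/p₁.
PN = (0.19663 − 0.14958) / 0.19663 ≈ 0.2393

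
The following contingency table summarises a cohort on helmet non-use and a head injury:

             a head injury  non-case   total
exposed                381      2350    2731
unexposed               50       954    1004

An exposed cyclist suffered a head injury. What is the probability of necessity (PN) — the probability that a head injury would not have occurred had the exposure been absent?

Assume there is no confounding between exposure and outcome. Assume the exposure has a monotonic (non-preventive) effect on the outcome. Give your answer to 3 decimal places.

PN ≈ 0.643

p₁ = P(outcome | exposed) = 381/2731 = 0.13951
p₀ = P(outcome | unexposed) = 50/1004 = 0.049801
Under exogeneity and monotonicity, PN = (p₁ − p₀) / p₁.
PN = (0.13951 − 0.049801) / 0.13951 = 0.089709 / 0.13951 ≈ 0.6430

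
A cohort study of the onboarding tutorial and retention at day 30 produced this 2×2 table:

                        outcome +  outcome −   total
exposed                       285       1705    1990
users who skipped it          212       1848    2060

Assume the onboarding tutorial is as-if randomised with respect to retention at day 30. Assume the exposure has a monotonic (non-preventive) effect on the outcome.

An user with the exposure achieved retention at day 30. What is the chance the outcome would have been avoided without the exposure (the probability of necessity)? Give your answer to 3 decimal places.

PN ≈ 0.281

p₁ = P(outcome | exposed) = 285/1990 = 0.14322
p₀ = P(outcome | unexposed) = 212/2060 = 0.10291
Under exogeneity and monotonicity, PN = (p₁ − p₀)/p₁.
PN = (0.14322 − 0.10291) / 0.14322 ≈ 0.2814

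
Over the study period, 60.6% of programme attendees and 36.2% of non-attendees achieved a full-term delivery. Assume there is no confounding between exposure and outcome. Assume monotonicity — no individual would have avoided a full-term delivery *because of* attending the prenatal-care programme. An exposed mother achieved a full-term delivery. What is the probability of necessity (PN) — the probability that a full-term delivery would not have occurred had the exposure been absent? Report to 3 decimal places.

PN ≈ 0.403

p₁ = 0.606, p₀ = 0.362.
Under exogeneity and monotonicity, PN = (p₁ − p₀) / p₁.
PN = (0.606 − 0.362) / 0.606 = 0.244 / 0.606 ≈ 0.4026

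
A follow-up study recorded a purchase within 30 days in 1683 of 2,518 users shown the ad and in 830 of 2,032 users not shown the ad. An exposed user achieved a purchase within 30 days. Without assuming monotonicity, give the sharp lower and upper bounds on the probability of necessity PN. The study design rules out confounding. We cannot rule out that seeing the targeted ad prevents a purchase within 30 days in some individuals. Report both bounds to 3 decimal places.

0.389 ≤ PN ≤ 0.885

p₁ = P(outcome | exposed) = 1683/2518 = 0.66839
p₀ = P(outcome | unexposed) = 830/2032 = 0.40846
Under exogeneity alone the bounds on PN are max{0,(p₁−p₀)/p₁} ≤ PN ≤ min{1,(1−p₀)/p₁}.
  lower = (p₁ − p₀)/p₁ = 0.25992 / 0.66839 ≈ 0.3889
  upper = min{1, (1 − p₀)/p₁} = 0.59154 / 0.66839 ≈ 0.8850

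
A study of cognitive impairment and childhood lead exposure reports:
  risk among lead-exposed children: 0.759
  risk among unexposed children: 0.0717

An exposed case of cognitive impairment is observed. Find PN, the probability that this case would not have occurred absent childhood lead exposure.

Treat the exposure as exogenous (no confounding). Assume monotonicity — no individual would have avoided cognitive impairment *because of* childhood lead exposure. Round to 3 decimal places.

PN ≈ 0.906

Let p₁ = 0.759, p₀ = 0.0717.
Under exogeneity and monotonicity, PN = (p₁ − p₀) / p₁.
PN = (0.759 − 0.0717) / 0.759 = 0.6873 / 0.759 ≈ 0.9055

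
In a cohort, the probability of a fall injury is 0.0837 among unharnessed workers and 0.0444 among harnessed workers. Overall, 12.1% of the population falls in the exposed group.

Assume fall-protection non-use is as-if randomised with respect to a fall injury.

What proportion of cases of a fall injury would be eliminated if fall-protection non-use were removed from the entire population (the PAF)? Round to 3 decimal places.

PAF ≈ 0.097

Let p₁ = 0.0837, p₀ = 0.0444.
Overall risk P(Y=1) = π·p₁ + (1−π)·p₀ = 0.121×0.0837 + 0.879×0.0444 = 0.049155.
Under exogeneity, PAF = [P(Y=1) − p₀] / P(Y=1).
PAF = (0.049155 − 0.0444) / 0.049155 ≈ 0.0967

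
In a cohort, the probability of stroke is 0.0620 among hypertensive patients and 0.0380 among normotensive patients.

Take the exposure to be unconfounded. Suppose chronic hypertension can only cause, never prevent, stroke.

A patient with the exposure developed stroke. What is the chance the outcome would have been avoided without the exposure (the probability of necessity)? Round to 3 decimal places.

Let p₁ = 0.062, p₀ = 0.038.
Under exogeneity and monotonicity, PN = (p₁ − p₀) / p₁.
PN = (0.062 − 0.038) / 0.062 = 0.024 / 0.062 ≈ 0.3871

PN ≈ 0.387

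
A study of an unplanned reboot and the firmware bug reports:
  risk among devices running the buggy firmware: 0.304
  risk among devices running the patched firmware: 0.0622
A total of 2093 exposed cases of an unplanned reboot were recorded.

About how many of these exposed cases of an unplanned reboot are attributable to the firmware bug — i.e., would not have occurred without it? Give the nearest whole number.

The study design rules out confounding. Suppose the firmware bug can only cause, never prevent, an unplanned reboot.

Let p₁ = 0.304, p₀ = 0.0622.
PN = (p₁ − p₀)/p₁ = (0.304 − 0.0622) / 0.304 ≈ 0.79539.
Attributable cases ≈ PN × (exposed cases) = 0.79539 × 2093 ≈ 1664.76.

about 1665 cases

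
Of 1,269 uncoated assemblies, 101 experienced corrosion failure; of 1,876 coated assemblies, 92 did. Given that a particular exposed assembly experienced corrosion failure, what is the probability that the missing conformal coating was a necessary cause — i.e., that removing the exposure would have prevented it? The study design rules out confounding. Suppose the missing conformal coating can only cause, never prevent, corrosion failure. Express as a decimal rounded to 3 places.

PN ≈ 0.384

p₁ = P(outcome | exposed) = 101/1269 = 0.07959
p₀ = P(outcome | unexposed) = 92/1876 = 0.049041
Under exogeneity and monotonicity, PN = (p₁ − p₀) / p₁.
PN = (0.07959 − 0.049041) / 0.07959 = 0.03055 / 0.07959 ≈ 0.3838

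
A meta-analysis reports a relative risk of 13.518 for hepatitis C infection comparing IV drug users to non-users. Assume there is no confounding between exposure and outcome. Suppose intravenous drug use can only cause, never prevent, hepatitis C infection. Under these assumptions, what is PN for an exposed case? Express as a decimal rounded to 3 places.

Under exogeneity and monotonicity, PN = (RR − 1) / RR = 1 − 1/RR.
PN = (13.518 − 1) / 13.518 = 12.52 / 13.518 ≈ 0.9260

PN ≈ 0.926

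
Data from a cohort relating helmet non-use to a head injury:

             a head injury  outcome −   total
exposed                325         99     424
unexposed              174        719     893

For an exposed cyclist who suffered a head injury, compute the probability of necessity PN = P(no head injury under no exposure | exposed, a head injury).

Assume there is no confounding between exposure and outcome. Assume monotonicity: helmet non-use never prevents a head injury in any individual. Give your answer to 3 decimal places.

p₁ = P(outcome | exposed) = 325/424 = 0.76651
p₀ = P(outcome | unexposed) = 174/893 = 0.19485
Under exogeneity and monotonicity, PN = (p₁ − p₀) / p₁.
PN = (0.76651 − 0.19485) / 0.76651 = 0.57166 / 0.76651 ≈ 0.7458

PN ≈ 0.746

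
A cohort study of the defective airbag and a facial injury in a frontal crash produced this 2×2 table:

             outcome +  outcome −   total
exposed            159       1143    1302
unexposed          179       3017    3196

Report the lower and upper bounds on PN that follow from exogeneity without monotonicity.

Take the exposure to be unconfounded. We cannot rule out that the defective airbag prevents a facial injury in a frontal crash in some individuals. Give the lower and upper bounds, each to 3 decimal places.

p₁ = P(outcome | exposed) = 159/1302 = 0.12212
p₀ = P(outcome | unexposed) = 179/3196 = 0.056008
Under exogeneity alone the bounds on PN are max{0,(p₁−p₀)/p₁} ≤ PN ≤ min{1,(1−p₀)/p₁}.
  lower = (p₁ − p₀)/p₁ = 0.066112 / 0.12212 ≈ 0.5414
  upper = min{1, (1 − p₀)/p₁} = 0.94399 / 0.12212 ≈ 7.7301 → capped at 1

0.541 ≤ PN ≤ 1.000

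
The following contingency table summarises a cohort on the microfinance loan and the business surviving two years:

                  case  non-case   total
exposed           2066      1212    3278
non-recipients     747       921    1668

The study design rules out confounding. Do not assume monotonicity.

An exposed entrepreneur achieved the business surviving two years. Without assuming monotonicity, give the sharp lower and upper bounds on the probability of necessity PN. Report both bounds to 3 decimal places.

p₁ = P(outcome | exposed) = 2066/3278 = 0.63026
p₀ = P(outcome | unexposed) = 747/1668 = 0.44784
Under exogeneity alone the bounds on PN are max{0,(p₁−p₀)/p₁} ≤ PN ≤ min{1,(1−p₀)/p₁}.
  lower = (p₁ − p₀)/p₁ = 0.18242 / 0.63026 ≈ 0.2894
  upper = min{1, (1 − p₀)/p₁} = 0.55216 / 0.63026 ≈ 0.8761

0.289 ≤ PN ≤ 0.876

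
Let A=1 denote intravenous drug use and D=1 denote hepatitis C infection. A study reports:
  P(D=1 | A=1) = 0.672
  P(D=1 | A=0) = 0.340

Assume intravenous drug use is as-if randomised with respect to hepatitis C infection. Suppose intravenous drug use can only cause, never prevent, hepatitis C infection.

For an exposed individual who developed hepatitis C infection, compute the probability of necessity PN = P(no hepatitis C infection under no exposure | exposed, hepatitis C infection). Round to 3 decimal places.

PN ≈ 0.494

Let p₁ = 0.672, p₀ = 0.34.
Under exogeneity and monotonicity, PN = (p₁ − p₀) / p₁.
PN = (0.672 − 0.34) / 0.672 = 0.332 / 0.672 ≈ 0.4940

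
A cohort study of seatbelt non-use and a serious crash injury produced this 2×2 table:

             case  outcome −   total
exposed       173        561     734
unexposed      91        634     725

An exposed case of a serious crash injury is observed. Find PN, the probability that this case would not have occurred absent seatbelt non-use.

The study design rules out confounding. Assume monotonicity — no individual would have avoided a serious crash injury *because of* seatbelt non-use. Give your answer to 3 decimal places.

PN ≈ 0.467

p₁ = P(outcome | exposed) = 173/734 = 0.23569
p₀ = P(outcome | unexposed) = 91/725 = 0.12552
Under exogeneity and monotonicity, PN = (p₁ − p₀)/p₁.
PN = (0.23569 − 0.12552) / 0.23569 ≈ 0.4675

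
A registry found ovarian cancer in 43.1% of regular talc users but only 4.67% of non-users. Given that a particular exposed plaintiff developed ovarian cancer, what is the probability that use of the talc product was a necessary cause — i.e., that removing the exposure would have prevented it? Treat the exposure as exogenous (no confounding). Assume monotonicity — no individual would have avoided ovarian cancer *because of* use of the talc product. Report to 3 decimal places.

PN ≈ 0.892

p₁ = 0.431, p₀ = 0.0467.
Under exogeneity and monotonicity, PN = (p₁ − p₀) / p₁.
PN = (0.431 − 0.0467) / 0.431 = 0.3843 / 0.431 ≈ 0.8916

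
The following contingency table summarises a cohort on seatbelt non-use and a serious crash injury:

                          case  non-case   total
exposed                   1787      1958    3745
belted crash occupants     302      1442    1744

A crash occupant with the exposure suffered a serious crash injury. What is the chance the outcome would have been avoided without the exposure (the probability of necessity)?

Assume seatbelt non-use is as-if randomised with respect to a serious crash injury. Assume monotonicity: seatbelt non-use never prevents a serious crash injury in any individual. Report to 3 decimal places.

PN ≈ 0.637

p₁ = P(outcome | exposed) = 1787/3745 = 0.47717
p₀ = P(outcome | unexposed) = 302/1744 = 0.17317
Under exogeneity and monotonicity, PN = (p₁ − p₀)/p₁.
PN = (0.47717 − 0.17317) / 0.47717 ≈ 0.6371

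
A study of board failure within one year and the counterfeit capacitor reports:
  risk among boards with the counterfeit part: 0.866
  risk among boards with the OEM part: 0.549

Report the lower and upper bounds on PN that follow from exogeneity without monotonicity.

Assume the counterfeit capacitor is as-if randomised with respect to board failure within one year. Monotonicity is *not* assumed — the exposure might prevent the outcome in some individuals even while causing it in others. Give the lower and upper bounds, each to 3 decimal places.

Let p₁ = 0.866, p₀ = 0.549.
Under exogeneity alone the bounds on PN are max{0,(p₁−p₀)/p₁} ≤ PN ≤ min{1,(1−p₀)/p₁}.
  lower = (p₁ − p₀)/p₁ = 0.317 / 0.866 ≈ 0.3661
  upper = min{1, (1 − p₀)/p₁} = 0.451 / 0.866 ≈ 0.5208

0.366 ≤ PN ≤ 0.521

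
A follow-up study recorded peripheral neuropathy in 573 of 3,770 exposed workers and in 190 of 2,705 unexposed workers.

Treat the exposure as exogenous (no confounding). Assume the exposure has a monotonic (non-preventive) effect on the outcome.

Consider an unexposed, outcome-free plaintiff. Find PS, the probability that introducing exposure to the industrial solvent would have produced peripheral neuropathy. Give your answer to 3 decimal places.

PS ≈ 0.088

p₁ = P(outcome | exposed) = 573/3770 = 0.15199
p₀ = P(outcome | unexposed) = 190/2705 = 0.07024
Under exogeneity and monotonicity, PS = (p₁ − p₀) / (1 − p₀).
PS = (0.15199 − 0.07024) / (1 − 0.07024) = 0.081749 / 0.92976 ≈ 0.0879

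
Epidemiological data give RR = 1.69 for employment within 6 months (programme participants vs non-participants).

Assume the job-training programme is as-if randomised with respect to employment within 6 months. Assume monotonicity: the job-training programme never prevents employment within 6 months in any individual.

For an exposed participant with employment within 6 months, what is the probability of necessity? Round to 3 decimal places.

Under exogeneity and monotonicity, PN = (RR − 1) / RR = 1 − 1/RR.
PN = (1.69 − 1) / 1.69 = 0.69 / 1.69 ≈ 0.4083

PN ≈ 0.408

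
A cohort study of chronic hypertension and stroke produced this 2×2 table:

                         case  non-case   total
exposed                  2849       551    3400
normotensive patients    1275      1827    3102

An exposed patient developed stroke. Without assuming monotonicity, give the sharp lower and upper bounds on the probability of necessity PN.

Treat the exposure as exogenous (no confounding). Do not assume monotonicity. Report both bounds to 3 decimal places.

0.509 ≤ PN ≤ 0.703

p₁ = P(outcome | exposed) = 2849/3400 = 0.83794
p₀ = P(outcome | unexposed) = 1275/3102 = 0.41103
Under exogeneity alone the bounds on PN are max{0,(p₁−p₀)/p₁} ≤ PN ≤ min{1,(1−p₀)/p₁}.
  lower = (p₁ − p₀)/p₁ = 0.42692 / 0.83794 ≈ 0.5095
  upper = min{1, (1 − p₀)/p₁} = 0.58897 / 0.83794 ≈ 0.7029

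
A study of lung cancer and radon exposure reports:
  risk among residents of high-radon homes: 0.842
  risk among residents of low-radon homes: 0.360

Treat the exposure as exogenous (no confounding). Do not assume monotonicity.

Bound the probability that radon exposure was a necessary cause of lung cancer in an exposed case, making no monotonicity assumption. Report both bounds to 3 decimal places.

Let p₁ = 0.842, p₀ = 0.36.
Under exogeneity alone the bounds on PN are max{0,(p₁−p₀)/p₁} ≤ PN ≤ min{1,(1−p₀)/p₁}.
  lower = (p₁ − p₀)/p₁ = 0.482 / 0.842 ≈ 0.5724
  upper = min{1, (1 − p₀)/p₁} = 0.64 / 0.842 ≈ 0.7601

0.572 ≤ PN ≤ 0.760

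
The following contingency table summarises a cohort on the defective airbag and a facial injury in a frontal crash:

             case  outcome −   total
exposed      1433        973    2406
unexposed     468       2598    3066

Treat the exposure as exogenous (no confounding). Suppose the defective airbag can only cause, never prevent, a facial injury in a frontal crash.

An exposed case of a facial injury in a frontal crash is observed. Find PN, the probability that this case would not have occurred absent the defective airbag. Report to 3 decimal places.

p₁ = P(outcome | exposed) = 1433/2406 = 0.59559
p₀ = P(outcome | unexposed) = 468/3066 = 0.15264
Under exogeneity and monotonicity, PN = (p₁ − p₀) / p₁.
PN = (0.59559 − 0.15264) / 0.59559 = 0.44295 / 0.59559 ≈ 0.7437

PN ≈ 0.744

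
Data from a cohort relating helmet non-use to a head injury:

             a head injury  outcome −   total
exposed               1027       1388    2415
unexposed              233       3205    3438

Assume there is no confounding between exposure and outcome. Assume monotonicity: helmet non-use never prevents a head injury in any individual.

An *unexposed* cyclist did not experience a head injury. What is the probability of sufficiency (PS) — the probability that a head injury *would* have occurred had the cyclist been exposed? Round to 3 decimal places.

PS ≈ 0.383

p₁ = P(outcome | exposed) = 1027/2415 = 0.42526
p₀ = P(outcome | unexposed) = 233/3438 = 0.067772
Under exogeneity and monotonicity, PS = (p₁ − p₀)/(1 − p₀).
PS = (0.42526 − 0.067772) / 0.93223 ≈ 0.3835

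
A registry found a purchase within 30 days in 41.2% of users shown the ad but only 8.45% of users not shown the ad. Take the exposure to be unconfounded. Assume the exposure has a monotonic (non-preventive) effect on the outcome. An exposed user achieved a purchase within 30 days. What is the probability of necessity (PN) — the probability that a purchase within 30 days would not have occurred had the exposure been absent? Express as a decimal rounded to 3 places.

p₁ = 0.412, p₀ = 0.0845.
Under exogeneity and monotonicity, PN = (p₁ − p₀) / p₁.
PN = (0.412 − 0.0845) / 0.412 = 0.3275 / 0.412 ≈ 0.7949

PN ≈ 0.795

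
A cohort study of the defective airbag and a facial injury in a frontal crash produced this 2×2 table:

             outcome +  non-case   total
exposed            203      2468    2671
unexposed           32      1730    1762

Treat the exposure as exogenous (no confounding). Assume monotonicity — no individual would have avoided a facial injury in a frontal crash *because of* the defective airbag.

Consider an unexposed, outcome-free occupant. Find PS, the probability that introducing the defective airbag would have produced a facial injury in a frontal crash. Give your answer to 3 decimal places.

p₁ = P(outcome | exposed) = 203/2671 = 0.076001
p₀ = P(outcome | unexposed) = 32/1762 = 0.018161
Under exogeneity and monotonicity, PS = (p₁ − p₀)/(1 − p₀).
PS = (0.076001 − 0.018161) / 0.98184 ≈ 0.0589

PS ≈ 0.059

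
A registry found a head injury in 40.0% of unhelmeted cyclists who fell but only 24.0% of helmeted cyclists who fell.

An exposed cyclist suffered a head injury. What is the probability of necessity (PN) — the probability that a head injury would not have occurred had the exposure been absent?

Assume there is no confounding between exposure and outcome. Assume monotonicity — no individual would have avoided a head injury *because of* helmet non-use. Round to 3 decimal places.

PN ≈ 0.400

p₁ = 0.4, p₀ = 0.24.
Under exogeneity and monotonicity, PN = (p₁ − p₀) / p₁.
PN = (0.4 − 0.24) / 0.4 = 0.16 / 0.4 ≈ 0.4000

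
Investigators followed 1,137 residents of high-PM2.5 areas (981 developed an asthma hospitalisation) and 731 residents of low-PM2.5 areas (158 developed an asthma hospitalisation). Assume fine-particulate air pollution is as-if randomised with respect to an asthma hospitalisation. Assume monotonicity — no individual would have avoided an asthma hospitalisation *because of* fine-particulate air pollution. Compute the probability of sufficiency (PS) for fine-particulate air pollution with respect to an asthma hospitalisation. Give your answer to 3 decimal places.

p₁ = P(outcome | exposed) = 981/1137 = 0.8628
p₀ = P(outcome | unexposed) = 158/731 = 0.21614
Under exogeneity and monotonicity, PS = (p₁ − p₀) / (1 − p₀).
PS = (0.8628 − 0.21614) / (1 − 0.21614) = 0.64665 / 0.78386 ≈ 0.8250

PS ≈ 0.825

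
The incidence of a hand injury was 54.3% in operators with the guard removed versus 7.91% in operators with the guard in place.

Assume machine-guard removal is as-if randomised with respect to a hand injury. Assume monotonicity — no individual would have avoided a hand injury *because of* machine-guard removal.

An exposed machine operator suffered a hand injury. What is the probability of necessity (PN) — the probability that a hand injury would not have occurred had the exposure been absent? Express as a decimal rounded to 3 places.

p₁ = 0.543, p₀ = 0.0791.
Under exogeneity and monotonicity, PN = (p₁ − p₀) / p₁.
PN = (0.543 − 0.0791) / 0.543 = 0.4639 / 0.543 ≈ 0.8543

PN ≈ 0.854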